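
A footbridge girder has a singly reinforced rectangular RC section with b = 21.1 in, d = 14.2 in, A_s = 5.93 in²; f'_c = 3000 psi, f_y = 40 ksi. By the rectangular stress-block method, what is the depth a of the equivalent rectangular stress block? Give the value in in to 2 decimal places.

T = A_s f_y = 5.93 × 40 = 237.2 kips.
a = T/(0.85 f'_c b) = 237.2/(0.85 × 3 × 21.1) = 4.41 in.

a ≈ 4.41 in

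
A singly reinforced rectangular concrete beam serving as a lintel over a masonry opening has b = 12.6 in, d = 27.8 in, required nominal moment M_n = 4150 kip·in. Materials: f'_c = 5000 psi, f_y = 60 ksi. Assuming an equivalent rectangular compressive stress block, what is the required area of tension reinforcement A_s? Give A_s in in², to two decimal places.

A_s ≈ 2.63 in²

From M_n = 0.85 f'_c a b (d − a/2):
a = d − √(d² − 2M_n/(0.85 f'_c b)) = 27.8 − √(27.8² − 2 × 4150/(0.85 × 5 × 12.6)) = 2.944 in.
A_s = 0.85 f'_c a b / f_y = 0.85 × 5 × 2.944 × 12.6 / 60 = 2.628 in².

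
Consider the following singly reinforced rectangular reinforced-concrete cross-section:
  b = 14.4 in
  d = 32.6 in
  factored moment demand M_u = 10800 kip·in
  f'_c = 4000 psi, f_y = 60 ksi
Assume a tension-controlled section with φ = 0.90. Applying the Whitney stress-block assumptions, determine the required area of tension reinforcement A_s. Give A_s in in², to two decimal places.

A_s ≈ 7.08 in²

M_n = M_u/φ = 10800/0.90 = 12000 kip·in.
From M_n = 0.85 f'_c a b (d − a/2):
a = d − √(d² − 2M_n/(0.85 f'_c b)) = 32.6 − √(32.6² − 2 × 12000/(0.85 × 4 × 14.4)) = 8.672 in.
A_s = 0.85 f'_c a b / f_y = 0.85 × 4 × 8.672 × 14.4 / 60 = 7.076 in².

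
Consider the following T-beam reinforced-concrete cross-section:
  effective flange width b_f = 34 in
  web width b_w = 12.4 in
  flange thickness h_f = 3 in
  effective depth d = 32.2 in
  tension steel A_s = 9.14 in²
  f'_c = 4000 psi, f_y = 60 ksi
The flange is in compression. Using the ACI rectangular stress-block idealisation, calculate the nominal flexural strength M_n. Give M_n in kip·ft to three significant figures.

M_n ≈ 1340 kip·ft

Tension: T = A_s f_y = 9.14 × 60 = 548.4 kips.
Try a within the flange: a = T/(0.85 f'_c b_f) = 548.4/(0.85 × 4 × 34) = 4.744 in.
a = 4.744 > h_f = 3 in: the block extends into the web. Split into flange-overhang and web parts.
C_f = 0.85 f'_c (b_f − b_w) h_f = 0.85 × 4 × (34 − 12.4) × 3 = 220.3 kips.
Remaining web compression depth: a_w = (T − C_f)/(0.85 f'_c b_w) = (548.4 − 220.3)/(0.85 × 4 × 12.4) = 7.782 in.
M_n = C_f(d − h_f/2) + (T − C_f)(d − a_w/2) = 220.3 × (32.2 − 1.5) + 328.1 × (32.2 − 3.891) = 6763.2 + 9288.2 = 16051.4 kip·in.
M_n = 16051.4/12 = 1337.62 kip·ft.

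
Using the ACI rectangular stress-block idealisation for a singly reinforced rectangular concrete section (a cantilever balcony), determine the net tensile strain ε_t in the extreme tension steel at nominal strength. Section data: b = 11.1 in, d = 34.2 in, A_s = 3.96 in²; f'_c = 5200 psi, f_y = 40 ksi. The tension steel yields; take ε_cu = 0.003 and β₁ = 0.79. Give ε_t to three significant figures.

a = A_s f_y/(0.85 f'_c b) = 3.229 in.
β₁ = 0.79, so c = a/β₁ = 3.229/0.79 = 4.087 in.
From the linear strain diagram with ε_cu = 0.003: ε_t = 0.003 (d − c)/c = 0.003 × (34.2 − 4.087)/4.087 = 0.0221.
Since ε_t ≥ 0.005, the section is tension-controlled.

ε_t ≈ 0.0221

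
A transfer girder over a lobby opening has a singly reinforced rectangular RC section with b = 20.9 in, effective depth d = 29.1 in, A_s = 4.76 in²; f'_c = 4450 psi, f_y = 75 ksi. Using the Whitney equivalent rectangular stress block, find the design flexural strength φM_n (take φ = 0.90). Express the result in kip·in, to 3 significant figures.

φM_n ≈ 8620 kip·in

T = A_s f_y = 4.76 × 75 = 357 kips.
a = T/(0.85 f'_c b) = 357/(0.85 × 4.45 × 20.9) = 4.516 in.
M_n = T(d − a/2) = 357 × (29.1 − 2.258) = 9582.6 kip·in.
φM_n = 0.90 × 9582.6 = 8624.3 kip·in.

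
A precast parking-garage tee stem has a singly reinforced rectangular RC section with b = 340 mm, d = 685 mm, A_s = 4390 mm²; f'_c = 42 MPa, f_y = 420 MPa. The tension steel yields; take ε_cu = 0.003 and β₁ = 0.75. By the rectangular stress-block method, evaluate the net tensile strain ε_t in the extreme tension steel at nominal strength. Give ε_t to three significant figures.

ε_t ≈ 0.00715

a = A_s f_y/(0.85 f'_c b) = 151.90 mm.
β₁ = 0.75, so c = a/β₁ = 151.90/0.75 = 202.53 mm.
From the linear strain diagram with ε_cu = 0.003: ε_t = 0.003 (d − c)/c = 0.003 × (685 − 202.53)/202.53 = 0.00715.
Since ε_t ≥ 0.005, the section is tension-controlled.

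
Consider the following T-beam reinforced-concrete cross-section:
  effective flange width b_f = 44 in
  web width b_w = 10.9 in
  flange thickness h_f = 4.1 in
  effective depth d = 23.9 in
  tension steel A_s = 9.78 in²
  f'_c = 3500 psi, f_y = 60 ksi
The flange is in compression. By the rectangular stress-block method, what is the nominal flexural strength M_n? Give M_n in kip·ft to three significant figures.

M_n ≈ 1060 kip·ft

Tension: T = A_s f_y = 9.78 × 60 = 586.8 kips.
Try a within the flange: a = T/(0.85 f'_c b_f) = 586.8/(0.85 × 3.5 × 44) = 4.483 in.
a = 4.483 > h_f = 4.1 in: the block extends into the web. Split into flange-overhang and web parts.
C_f = 0.85 f'_c (b_f − b_w) h_f = 0.85 × 3.5 × (44 − 10.9) × 4.1 = 403.7 kips.
Remaining web compression depth: a_w = (T − C_f)/(0.85 f'_c b_w) = (586.8 − 403.7)/(0.85 × 3.5 × 10.9) = 5.646 in.
M_n = C_f(d − h_f/2) + (T − C_f)(d − a_w/2) = 403.7 × (23.9 − 2.05) + 183.1 × (23.9 − 2.823) = 8820.8 + 3859.2 = 12680.0 kip·in.
M_n = 12680.0/12 = 1056.67 kip·ft.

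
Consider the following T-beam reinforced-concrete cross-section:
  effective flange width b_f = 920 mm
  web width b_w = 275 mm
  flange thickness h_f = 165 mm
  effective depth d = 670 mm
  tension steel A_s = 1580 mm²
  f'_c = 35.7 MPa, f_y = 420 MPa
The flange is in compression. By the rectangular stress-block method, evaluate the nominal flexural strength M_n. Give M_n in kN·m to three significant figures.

Tension: T = A_s f_y = 1580 × 420 = 663600 N.
Try a within the flange: a = T/(0.85 f'_c b_f) = 663600/(0.85 × 35.7 × 920) = 23.77 mm.
Since a = 23.77 ≤ h_f = 165 mm, the stress block lies entirely in the flange; analyse as a rectangular beam of width b_f.
M_n = T(d − a/2) = 663600 × (670 − 11.885) = 436.73 × 10⁶ N·mm.
M_n = 436.73 kN·m.

M_n ≈ 437 kN·m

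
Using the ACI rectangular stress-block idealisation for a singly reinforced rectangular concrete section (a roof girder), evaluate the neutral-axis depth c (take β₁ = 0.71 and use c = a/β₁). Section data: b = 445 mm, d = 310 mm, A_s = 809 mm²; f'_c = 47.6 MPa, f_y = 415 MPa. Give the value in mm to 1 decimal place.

c ≈ 26.3 mm

T = A_s f_y = 809 × 415 = 335735 N = 335.735 kN.
Setting C = 0.85 f'_c a b equal to T: a = 335735/(0.85 × 47.6 × 445) = 18.647 mm.
With β₁ = 0.71, c = a/β₁ = 18.647/0.71 = 26.3 mm.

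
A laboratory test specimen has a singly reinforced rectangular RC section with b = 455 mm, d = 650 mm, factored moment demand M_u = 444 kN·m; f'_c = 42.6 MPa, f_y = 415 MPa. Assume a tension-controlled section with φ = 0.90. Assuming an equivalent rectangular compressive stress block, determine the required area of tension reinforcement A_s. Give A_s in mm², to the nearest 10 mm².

A_s ≈ 1900 mm²

M_n = M_u/φ = 444/0.90 = 493.333 kN·m.
With M_n = 0.85 f'_c a b (d − a/2), solve the quadratic for a:
a = d − √(d² − 2M_n/(0.85 f'_c b)) = 650 − √(650² − 2 × 493.333×10⁶/(0.85 × 42.6 × 455)) = 47.83 mm.
A_s = 0.85 f'_c a b / f_y = 0.85 × 42.6 × 47.83 × 455 / 415 = 1898.9 mm².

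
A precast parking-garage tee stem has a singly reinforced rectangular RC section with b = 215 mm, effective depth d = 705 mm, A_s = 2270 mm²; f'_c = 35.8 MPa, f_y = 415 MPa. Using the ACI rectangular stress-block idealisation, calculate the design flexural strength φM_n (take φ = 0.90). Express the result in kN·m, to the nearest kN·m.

φM_n ≈ 537 kN·m

T = A_s f_y = 2270 × 415 = 942050 N = 942.05 kN.
From C = T: a = T/(0.85 f'_c b) = 942050/(0.85 × 35.8 × 215) = 143.99 mm.
M_n = T(d − a/2) = 942.05 kN × (705 − 71.995) mm = 596.32 kN·m.
φM_n = 0.90 × 596.32 = 536.69 kN·m.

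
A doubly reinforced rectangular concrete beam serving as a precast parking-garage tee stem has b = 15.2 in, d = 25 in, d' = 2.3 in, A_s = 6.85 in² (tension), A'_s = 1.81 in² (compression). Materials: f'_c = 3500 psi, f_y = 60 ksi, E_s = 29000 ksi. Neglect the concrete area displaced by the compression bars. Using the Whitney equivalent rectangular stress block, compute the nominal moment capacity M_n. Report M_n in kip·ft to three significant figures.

M_n ≈ 751 kip·ft

Assume both steels yield.
a = (A_s − A'_s) f_y/(0.85 f'_c b) = (6.85 − 1.81) × 60/(0.85 × 3.5 × 15.2) = 6.687 in.
c = a/β₁ = 6.687/0.85 = 7.867 in; ε'_s = 0.003(c − d')/c = 0.0021 ≥ ε_y = 0.0021, so the compression steel yields.
M_n = (A_s − A'_s) f_y (d − a/2) + A'_s f_y (d − d') = 302.4 × (25 − 3.3435) + 108.6 × (25 − 2.3) = 6548.9 + 2465.2 = 9014.1 kip·in = 9014.1/12 = 751.18 kip·ft.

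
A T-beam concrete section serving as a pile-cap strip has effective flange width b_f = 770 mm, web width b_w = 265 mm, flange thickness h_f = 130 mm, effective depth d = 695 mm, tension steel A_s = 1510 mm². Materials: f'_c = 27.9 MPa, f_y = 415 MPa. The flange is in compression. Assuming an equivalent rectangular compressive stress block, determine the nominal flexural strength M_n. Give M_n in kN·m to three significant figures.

M_n ≈ 425 kN·m

Tension: T = A_s f_y = 1510 × 415 = 626650 N.
Try a within the flange: a = T/(0.85 f'_c b_f) = 626650/(0.85 × 27.9 × 770) = 34.32 mm.
Since a = 34.32 ≤ h_f = 130 mm, the stress block lies entirely in the flange; analyse as a rectangular beam of width b_f.
M_n = T(d − a/2) = 626650 × (695 − 17.16) = 424.77 × 10⁶ N·mm.
M_n = 424.77 kN·m.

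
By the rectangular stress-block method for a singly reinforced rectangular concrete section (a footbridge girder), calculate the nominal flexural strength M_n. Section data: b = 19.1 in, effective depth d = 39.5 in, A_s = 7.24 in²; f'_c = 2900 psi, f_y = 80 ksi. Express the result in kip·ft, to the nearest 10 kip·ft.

M_n ≈ 1610 kip·ft

T = A_s f_y = 7.24 × 80 = 579.2 kips.
a = T/(0.85 f'_c b) = 579.2/(0.85 × 2.9 × 19.1) = 12.302 in.
M_n = T(d − a/2) = 579.2 × (39.5 − 6.151) = 19315.7 kip·in = 19315.7/12 = 1609.64 kip·ft.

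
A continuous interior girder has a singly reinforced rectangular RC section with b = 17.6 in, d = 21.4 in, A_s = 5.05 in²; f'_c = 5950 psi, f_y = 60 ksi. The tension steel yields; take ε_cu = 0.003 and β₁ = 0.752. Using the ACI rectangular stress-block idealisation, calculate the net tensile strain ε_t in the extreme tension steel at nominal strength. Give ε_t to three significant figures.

ε_t ≈ 0.0112

a = A_s f_y/(0.85 f'_c b) = 3.404 in.
β₁ = 0.752, so c = a/β₁ = 3.404/0.752 = 4.527 in.
From the linear strain diagram with ε_cu = 0.003: ε_t = 0.003 (d − c)/c = 0.003 × (21.4 − 4.527)/4.527 = 0.0112.
Since ε_t ≥ 0.005, the section is tension-controlled.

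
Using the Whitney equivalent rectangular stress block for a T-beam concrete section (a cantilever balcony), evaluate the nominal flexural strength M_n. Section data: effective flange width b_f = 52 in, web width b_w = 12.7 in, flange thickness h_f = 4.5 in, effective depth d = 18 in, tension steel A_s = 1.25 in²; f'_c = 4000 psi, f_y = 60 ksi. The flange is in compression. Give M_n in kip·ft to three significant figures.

Tension: T = A_s f_y = 1.25 × 60 = 75 kips.
Try a within the flange: a = T/(0.85 f'_c b_f) = 75/(0.85 × 4 × 52) = 0.424 in.
Since a = 0.424 ≤ h_f = 4.5 in, the stress block lies entirely in the flange; analyse as a rectangular beam of width b_f.
M_n = T(d − a/2) = 75 × (18 − 0.212) = 1334.1 kip·in.
M_n = 1334.1/12 = 111.18 kip·ft.

M_n ≈ 111 kip·ft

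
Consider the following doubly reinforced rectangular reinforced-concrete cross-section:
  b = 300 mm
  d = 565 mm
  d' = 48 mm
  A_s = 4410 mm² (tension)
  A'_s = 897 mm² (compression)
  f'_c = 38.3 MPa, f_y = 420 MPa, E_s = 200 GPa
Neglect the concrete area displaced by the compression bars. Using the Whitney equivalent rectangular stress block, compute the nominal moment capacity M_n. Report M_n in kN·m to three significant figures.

Assume both tension and compression steel yield.
Net tension couple steel: A_s − A'_s = 3513 mm².
a = (A_s − A'_s) f_y / (0.85 f'_c b) = 1475460/(0.85 × 38.3 × 300) = 151.07 mm.
c = a/β₁ = 151.07/0.776 = 194.68 mm; ε'_s = 0.003(c − d')/c = 0.0023 ≥ f_y/E_s = 0.0021, so compression steel does yield.
M_n = (A_s − A'_s) f_y (d − a/2) + A'_s f_y (d − d') = [1475460 × (565 − 75.535) + 376740 × (565 − 48)] × 10⁻⁶ = 722.19 + 194.77 = 916.96 kN·m.

M_n ≈ 917 kN·m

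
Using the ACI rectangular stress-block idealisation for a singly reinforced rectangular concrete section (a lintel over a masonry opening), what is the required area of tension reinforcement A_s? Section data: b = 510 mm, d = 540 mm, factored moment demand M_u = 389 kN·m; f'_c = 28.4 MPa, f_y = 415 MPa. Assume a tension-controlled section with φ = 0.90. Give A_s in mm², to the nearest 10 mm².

M_n = M_u/φ = 389/0.90 = 432.222 kN·m.
With M_n = 0.85 f'_c a b (d − a/2), solve the quadratic for a:
a = d − √(d² − 2M_n/(0.85 f'_c b)) = 540 − √(540² − 2 × 432.222×10⁶/(0.85 × 28.4 × 510)) = 69.48 mm.
A_s = 0.85 f'_c a b / f_y = 0.85 × 28.4 × 69.48 × 510 / 415 = 2061.2 mm².

A_s ≈ 2060 mm²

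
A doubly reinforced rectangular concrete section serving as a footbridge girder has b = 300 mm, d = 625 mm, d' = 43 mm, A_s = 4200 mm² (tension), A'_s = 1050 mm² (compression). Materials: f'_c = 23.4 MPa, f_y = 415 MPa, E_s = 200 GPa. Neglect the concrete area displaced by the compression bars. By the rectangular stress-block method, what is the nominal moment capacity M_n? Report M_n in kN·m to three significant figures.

M_n ≈ 927 kN·m

Assume both tension and compression steel yield.
Net tension couple steel: A_s − A'_s = 3150 mm².
a = (A_s − A'_s) f_y / (0.85 f'_c b) = 1307250/(0.85 × 23.4 × 300) = 219.08 mm.
c = a/β₁ = 219.08/0.85 = 257.74 mm; ε'_s = 0.003(c − d')/c = 0.0025 ≥ f_y/E_s = 0.0021, so compression steel does yield.
M_n = (A_s − A'_s) f_y (d − a/2) + A'_s f_y (d − d') = [1307250 × (625 − 109.54) + 435750 × (625 − 43)] × 10⁻⁶ = 673.84 + 253.61 = 927.45 kN·m.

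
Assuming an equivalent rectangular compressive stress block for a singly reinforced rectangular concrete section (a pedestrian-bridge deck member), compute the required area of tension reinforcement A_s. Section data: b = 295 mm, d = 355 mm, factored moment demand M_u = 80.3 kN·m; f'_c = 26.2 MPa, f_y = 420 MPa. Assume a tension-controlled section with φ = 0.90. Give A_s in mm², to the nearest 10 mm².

A_s ≈ 630 mm²

M_n = M_u/φ = 80.3/0.90 = 89.2222 kN·m.
With M_n = 0.85 f'_c a b (d − a/2), solve the quadratic for a:
a = d − √(d² − 2M_n/(0.85 f'_c b)) = 355 − √(355² − 2 × 89.2222×10⁶/(0.85 × 26.2 × 295)) = 40.58 mm.
A_s = 0.85 f'_c a b / f_y = 0.85 × 26.2 × 40.58 × 295 / 420 = 634.8 mm².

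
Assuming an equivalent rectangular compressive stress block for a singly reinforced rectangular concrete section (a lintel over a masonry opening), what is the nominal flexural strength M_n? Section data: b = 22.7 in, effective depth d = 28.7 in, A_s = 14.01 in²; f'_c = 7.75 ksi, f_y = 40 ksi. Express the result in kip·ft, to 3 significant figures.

M_n ≈ 1250 kip·ft

T = A_s f_y = 14.01 × 40 = 560.4 kips.
a = T/(0.85 f'_c b) = 560.4/(0.85 × 7.75 × 22.7) = 3.748 in.
M_n = T(d − a/2) = 560.4 × (28.7 − 1.874) = 15033.3 kip·in = 15033.3/12 = 1252.78 kip·ft.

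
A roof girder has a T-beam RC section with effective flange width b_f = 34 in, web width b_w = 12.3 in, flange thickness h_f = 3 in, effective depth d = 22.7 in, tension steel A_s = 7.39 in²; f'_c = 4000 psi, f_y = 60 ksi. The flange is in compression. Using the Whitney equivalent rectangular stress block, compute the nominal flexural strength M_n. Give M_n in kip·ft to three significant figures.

Tension: T = A_s f_y = 7.39 × 60 = 443.4 kips.
Try a within the flange: a = T/(0.85 f'_c b_f) = 443.4/(0.85 × 4 × 34) = 3.836 in.
a = 3.836 > h_f = 3 in: the block extends into the web. Split into flange-overhang and web parts.
C_f = 0.85 f'_c (b_f − b_w) h_f = 0.85 × 4 × (34 − 12.3) × 3 = 221.3 kips.
Remaining web compression depth: a_w = (T − C_f)/(0.85 f'_c b_w) = (443.4 − 221.3)/(0.85 × 4 × 12.3) = 5.311 in.
M_n = C_f(d − h_f/2) + (T − C_f)(d − a_w/2) = 221.3 × (22.7 − 1.5) + 222.1 × (22.7 − 2.6555) = 4691.6 + 4451.9 = 9143.5 kip·in.
M_n = 9143.5/12 = 761.96 kip·ft.

M_n ≈ 762 kip·ft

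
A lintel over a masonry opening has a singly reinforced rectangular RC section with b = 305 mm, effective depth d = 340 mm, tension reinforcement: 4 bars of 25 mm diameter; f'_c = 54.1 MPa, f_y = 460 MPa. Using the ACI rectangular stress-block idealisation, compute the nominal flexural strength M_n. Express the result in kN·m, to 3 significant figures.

M_n ≈ 278 kN·m

A_s = 4 × 491 = 1964 mm².
T = A_s f_y = 1964 × 460 = 903440 N = 903.44 kN.
From C = T: a = T/(0.85 f'_c b) = 903440/(0.85 × 54.1 × 305) = 64.41 mm.
M_n = T(d − a/2) = 903.44 kN × (340 − 32.205) mm = 278.07 kN·m.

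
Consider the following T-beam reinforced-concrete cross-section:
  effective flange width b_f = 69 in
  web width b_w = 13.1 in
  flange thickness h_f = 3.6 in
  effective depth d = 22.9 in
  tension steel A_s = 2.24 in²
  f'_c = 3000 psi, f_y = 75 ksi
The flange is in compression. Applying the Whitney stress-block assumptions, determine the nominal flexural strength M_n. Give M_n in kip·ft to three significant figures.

M_n ≈ 314 kip·ft

Tension: T = A_s f_y = 2.24 × 75 = 168 kips.
Try a within the flange: a = T/(0.85 f'_c b_f) = 168/(0.85 × 3 × 69) = 0.955 in.
Since a = 0.955 ≤ h_f = 3.6 in, the stress block lies entirely in the flange; analyse as a rectangular beam of width b_f.
M_n = T(d − a/2) = 168 × (22.9 − 0.4775) = 3767.0 kip·in.
M_n = 3767.0/12 = 313.92 kip·ft.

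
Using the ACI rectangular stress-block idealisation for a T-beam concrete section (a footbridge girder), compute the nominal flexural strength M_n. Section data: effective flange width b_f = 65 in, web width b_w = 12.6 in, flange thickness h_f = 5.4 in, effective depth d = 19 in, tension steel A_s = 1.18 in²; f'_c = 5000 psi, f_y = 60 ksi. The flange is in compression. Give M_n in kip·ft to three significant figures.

Tension: T = A_s f_y = 1.18 × 60 = 70.8 kips.
Try a within the flange: a = T/(0.85 f'_c b_f) = 70.8/(0.85 × 5 × 65) = 0.256 in.
Since a = 0.256 ≤ h_f = 5.4 in, the stress block lies entirely in the flange; analyse as a rectangular beam of width b_f.
M_n = T(d − a/2) = 70.8 × (19 − 0.128) = 1336.1 kip·in.
M_n = 1336.1/12 = 111.34 kip·ft.

M_n ≈ 111 kip·ft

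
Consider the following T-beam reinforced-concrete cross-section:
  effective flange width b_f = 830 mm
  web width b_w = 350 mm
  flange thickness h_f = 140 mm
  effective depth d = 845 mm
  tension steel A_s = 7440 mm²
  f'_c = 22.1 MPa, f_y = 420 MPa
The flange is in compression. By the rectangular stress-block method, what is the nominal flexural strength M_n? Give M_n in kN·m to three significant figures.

M_n ≈ 2290 kN·m

Tension: T = A_s f_y = 7440 × 420 = 3124800 N.
Try a within the flange: a = T/(0.85 f'_c b_f) = 3124800/(0.85 × 22.1 × 830) = 200.42 mm.
a = 200.42 > h_f = 140 mm: the block extends into the web. Split into flange-overhang and web parts.
C_f = 0.85 f'_c (b_f − b_w) h_f = 0.85 × 22.1 × (830 − 350) × 140 = 1262352 N.
Remaining web compression depth: a_w = (T − C_f)/(0.85 f'_c b_w) = (3124800 − 1262352)/(0.85 × 22.1 × 350) = 283.27 mm.
M_n = C_f(d − h_f/2) + (T − C_f)(d − a_w/2) = 1262352 × (845 − 70) + 1862448 × (845 − 141.635) = 978.32 + 1309.98 = 2288.30 × 10⁶ N·mm.
M_n = 2288.30 kN·m.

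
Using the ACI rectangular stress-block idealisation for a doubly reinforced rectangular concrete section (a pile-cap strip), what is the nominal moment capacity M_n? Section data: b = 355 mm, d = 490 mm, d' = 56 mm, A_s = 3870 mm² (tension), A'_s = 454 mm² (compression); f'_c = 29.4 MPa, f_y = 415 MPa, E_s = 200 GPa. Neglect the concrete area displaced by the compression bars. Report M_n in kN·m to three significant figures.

M_n ≈ 663 kN·m

Assume both tension and compression steel yield.
Net tension couple steel: A_s − A'_s = 3416 mm².
a = (A_s − A'_s) f_y / (0.85 f'_c b) = 1417640/(0.85 × 29.4 × 355) = 159.80 mm.
c = a/β₁ = 159.80/0.84 = 190.24 mm; ε'_s = 0.003(c − d')/c = 0.0021 ≥ f_y/E_s = 0.0021, so compression steel does yield.
M_n = (A_s − A'_s) f_y (d − a/2) + A'_s f_y (d − d') = [1417640 × (490 − 79.9) + 188410 × (490 − 56)] × 10⁻⁶ = 581.37 + 81.77 = 663.14 kN·m.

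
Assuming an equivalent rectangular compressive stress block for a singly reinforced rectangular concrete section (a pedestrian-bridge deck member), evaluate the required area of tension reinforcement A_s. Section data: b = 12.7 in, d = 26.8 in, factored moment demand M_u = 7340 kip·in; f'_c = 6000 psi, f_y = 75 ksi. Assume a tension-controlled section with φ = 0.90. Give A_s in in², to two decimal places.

A_s ≈ 4.49 in²

M_n = M_u/φ = 7340/0.90 = 8155.56 kip·in.
From M_n = 0.85 f'_c a b (d − a/2):
a = d − √(d² − 2M_n/(0.85 f'_c b)) = 26.8 − √(26.8² − 2 × 8155.56/(0.85 × 6 × 12.7)) = 5.204 in.
A_s = 0.85 f'_c a b / f_y = 0.85 × 6 × 5.204 × 12.7 / 75 = 4.494 in².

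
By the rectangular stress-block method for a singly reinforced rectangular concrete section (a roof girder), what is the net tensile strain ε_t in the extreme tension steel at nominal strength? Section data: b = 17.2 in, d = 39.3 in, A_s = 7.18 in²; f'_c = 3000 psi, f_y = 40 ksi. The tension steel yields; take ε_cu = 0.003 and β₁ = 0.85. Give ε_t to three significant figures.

ε_t ≈ 0.0123

a = A_s f_y/(0.85 f'_c b) = 6.548 in.
β₁ = 0.85, so c = a/β₁ = 6.548/0.85 = 7.704 in.
From the linear strain diagram with ε_cu = 0.003: ε_t = 0.003 (d − c)/c = 0.003 × (39.3 − 7.704)/7.704 = 0.0123.
Since ε_t ≥ 0.005, the section is tension-controlled.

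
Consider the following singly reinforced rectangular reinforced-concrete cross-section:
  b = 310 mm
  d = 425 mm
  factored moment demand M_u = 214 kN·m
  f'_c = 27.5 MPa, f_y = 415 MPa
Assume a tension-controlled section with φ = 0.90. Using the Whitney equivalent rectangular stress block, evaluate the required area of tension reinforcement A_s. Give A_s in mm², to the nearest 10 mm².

A_s ≈ 1500 mm²

M_n = M_u/φ = 214/0.90 = 237.778 kN·m.
With M_n = 0.85 f'_c a b (d − a/2), solve the quadratic for a:
a = d − √(d² − 2M_n/(0.85 f'_c b)) = 425 − √(425² − 2 × 237.778×10⁶/(0.85 × 27.5 × 310)) = 85.89 mm.
A_s = 0.85 f'_c a b / f_y = 0.85 × 27.5 × 85.89 × 310 / 415 = 1499.7 mm².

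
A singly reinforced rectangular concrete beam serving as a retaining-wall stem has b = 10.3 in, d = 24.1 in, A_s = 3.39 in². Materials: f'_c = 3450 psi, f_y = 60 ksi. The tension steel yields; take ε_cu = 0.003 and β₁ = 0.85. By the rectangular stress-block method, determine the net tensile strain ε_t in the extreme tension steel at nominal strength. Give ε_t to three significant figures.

ε_t ≈ 0.00613

a = A_s f_y/(0.85 f'_c b) = 6.734 in.
β₁ = 0.85, so c = a/β₁ = 6.734/0.85 = 7.922 in.
From the linear strain diagram with ε_cu = 0.003: ε_t = 0.003 (d − c)/c = 0.003 × (24.1 − 7.922)/7.922 = 0.00613.
Since ε_t ≥ 0.005, the section is tension-controlled.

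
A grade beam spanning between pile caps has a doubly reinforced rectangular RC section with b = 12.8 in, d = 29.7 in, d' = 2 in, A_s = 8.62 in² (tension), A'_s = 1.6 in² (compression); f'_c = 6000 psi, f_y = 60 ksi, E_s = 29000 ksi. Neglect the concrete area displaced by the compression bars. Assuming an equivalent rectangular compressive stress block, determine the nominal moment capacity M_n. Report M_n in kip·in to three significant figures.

Assume both steels yield.
a = (A_s − A'_s) f_y/(0.85 f'_c b) = (8.62 − 1.6) × 60/(0.85 × 6 × 12.8) = 6.452 in.
c = a/β₁ = 6.452/0.75 = 8.603 in; ε'_s = 0.003(c − d')/c = 0.0023 ≥ ε_y = 0.0021, so the compression steel yields.
M_n = (A_s − A'_s) f_y (d − a/2) + A'_s f_y (d − d') = 421.2 × (29.7 − 3.226) + 96 × (29.7 − 2) = 11150.8 + 2659.2 = 13810.0 kip·in.

M_n ≈ 13800 kip·in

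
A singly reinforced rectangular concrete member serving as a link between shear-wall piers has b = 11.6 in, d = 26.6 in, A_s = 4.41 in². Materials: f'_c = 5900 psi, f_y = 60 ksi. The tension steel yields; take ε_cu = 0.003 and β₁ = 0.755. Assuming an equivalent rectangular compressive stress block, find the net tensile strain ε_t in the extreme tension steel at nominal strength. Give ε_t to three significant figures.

a = A_s f_y/(0.85 f'_c b) = 4.548 in.
β₁ = 0.755, so c = a/β₁ = 4.548/0.755 = 6.024 in.
From the linear strain diagram with ε_cu = 0.003: ε_t = 0.003 (d − c)/c = 0.003 × (26.6 − 6.024)/6.024 = 0.0102.
Since ε_t ≥ 0.005, the section is tension-controlled.

ε_t ≈ 0.0102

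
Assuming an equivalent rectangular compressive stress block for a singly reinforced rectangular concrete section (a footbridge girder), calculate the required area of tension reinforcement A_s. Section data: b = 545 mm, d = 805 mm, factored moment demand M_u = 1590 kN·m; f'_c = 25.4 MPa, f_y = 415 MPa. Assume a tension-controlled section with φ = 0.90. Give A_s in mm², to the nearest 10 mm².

A_s ≈ 6100 mm²

M_n = M_u/φ = 1590/0.90 = 1766.67 kN·m.
With M_n = 0.85 f'_c a b (d − a/2), solve the quadratic for a:
a = d − √(d² − 2M_n/(0.85 f'_c b)) = 805 − √(805² − 2 × 1766.67×10⁶/(0.85 × 25.4 × 545)) = 215.31 mm.
A_s = 0.85 f'_c a b / f_y = 0.85 × 25.4 × 215.31 × 545 / 415 = 6104.7 mm².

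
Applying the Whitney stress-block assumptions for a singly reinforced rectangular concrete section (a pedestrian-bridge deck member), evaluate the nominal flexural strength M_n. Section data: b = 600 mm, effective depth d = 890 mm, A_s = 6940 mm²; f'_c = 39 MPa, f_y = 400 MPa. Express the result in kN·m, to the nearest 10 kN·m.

M_n ≈ 2280 kN·m

T = A_s f_y = 6940 × 400 = 2776000 N = 2776 kN.
From C = T: a = T/(0.85 f'_c b) = 2776000/(0.85 × 39 × 600) = 139.57 mm.
M_n = T(d − a/2) = 2776 kN × (890 − 69.785) mm = 2276.92 kN·m.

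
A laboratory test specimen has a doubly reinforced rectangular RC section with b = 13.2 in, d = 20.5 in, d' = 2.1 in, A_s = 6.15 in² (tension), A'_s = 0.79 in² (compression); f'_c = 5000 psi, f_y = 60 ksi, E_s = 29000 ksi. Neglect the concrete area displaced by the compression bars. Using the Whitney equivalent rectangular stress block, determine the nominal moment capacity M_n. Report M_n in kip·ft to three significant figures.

Assume both steels yield.
a = (A_s − A'_s) f_y/(0.85 f'_c b) = (6.15 − 0.79) × 60/(0.85 × 5 × 13.2) = 5.733 in.
c = a/β₁ = 5.733/0.8 = 7.166 in; ε'_s = 0.003(c − d')/c = 0.0021 ≥ ε_y = 0.0021, so the compression steel yields.
M_n = (A_s − A'_s) f_y (d − a/2) + A'_s f_y (d − d') = 321.6 × (20.5 − 2.8665) + 47.4 × (20.5 − 2.1) = 5670.9 + 872.2 = 6543.1 kip·in = 6543.1/12 = 545.26 kip·ft.

M_n ≈ 545 kip·ft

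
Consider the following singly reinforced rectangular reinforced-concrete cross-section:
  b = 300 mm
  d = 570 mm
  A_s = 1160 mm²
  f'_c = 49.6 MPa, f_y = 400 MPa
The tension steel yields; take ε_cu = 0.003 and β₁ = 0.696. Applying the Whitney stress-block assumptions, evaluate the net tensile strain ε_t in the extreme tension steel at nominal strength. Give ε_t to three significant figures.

a = A_s f_y/(0.85 f'_c b) = 36.69 mm.
β₁ = 0.696, so c = a/β₁ = 36.69/0.696 = 52.72 mm.
From the linear strain diagram with ε_cu = 0.003: ε_t = 0.003 (d − c)/c = 0.003 × (570 − 52.72)/52.72 = 0.0294.
Since ε_t ≥ 0.005, the section is tension-controlled.

ε_t ≈ 0.0294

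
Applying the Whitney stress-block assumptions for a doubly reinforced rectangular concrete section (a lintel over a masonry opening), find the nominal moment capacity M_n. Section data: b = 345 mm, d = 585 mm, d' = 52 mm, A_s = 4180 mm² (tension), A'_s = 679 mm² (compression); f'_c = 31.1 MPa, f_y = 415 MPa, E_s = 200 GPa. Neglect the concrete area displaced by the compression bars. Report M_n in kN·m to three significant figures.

Assume both tension and compression steel yield.
Net tension couple steel: A_s − A'_s = 3501 mm².
a = (A_s − A'_s) f_y / (0.85 f'_c b) = 1452915/(0.85 × 31.1 × 345) = 159.31 mm.
c = a/β₁ = 159.31/0.828 = 192.40 mm; ε'_s = 0.003(c − d')/c = 0.0022 ≥ f_y/E_s = 0.0021, so compression steel does yield.
M_n = (A_s − A'_s) f_y (d − a/2) + A'_s f_y (d − d') = [1452915 × (585 − 79.655) + 281785 × (585 − 52)] × 10⁻⁶ = 734.22 + 150.19 = 884.41 kN·m.

M_n ≈ 884 kN·m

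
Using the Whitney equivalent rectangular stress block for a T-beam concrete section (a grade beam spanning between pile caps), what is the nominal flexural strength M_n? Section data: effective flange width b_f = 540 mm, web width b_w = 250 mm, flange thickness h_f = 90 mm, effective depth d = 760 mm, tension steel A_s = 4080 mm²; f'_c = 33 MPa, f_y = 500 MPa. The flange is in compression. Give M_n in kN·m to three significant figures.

M_n ≈ 1400 kN·m

Tension: T = A_s f_y = 4080 × 500 = 2040000 N.
Try a within the flange: a = T/(0.85 f'_c b_f) = 2040000/(0.85 × 33 × 540) = 134.68 mm.
a = 134.68 > h_f = 90 mm: the block extends into the web. Split into flange-overhang and web parts.
C_f = 0.85 f'_c (b_f − b_w) h_f = 0.85 × 33 × (540 − 250) × 90 = 732105 N.
Remaining web compression depth: a_w = (T − C_f)/(0.85 f'_c b_w) = (2040000 − 732105)/(0.85 × 33 × 250) = 186.51 mm.
M_n = C_f(d − h_f/2) + (T − C_f)(d − a_w/2) = 732105 × (760 − 45) + 1307895 × (760 − 93.255) = 523.46 + 872.03 = 1395.49 × 10⁶ N·mm.
M_n = 1395.49 kN·m.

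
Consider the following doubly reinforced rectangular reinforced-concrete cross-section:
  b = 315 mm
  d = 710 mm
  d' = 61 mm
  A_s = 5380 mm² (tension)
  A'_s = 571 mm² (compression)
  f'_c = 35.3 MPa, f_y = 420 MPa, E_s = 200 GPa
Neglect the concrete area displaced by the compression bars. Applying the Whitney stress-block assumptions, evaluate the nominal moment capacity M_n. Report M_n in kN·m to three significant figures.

M_n ≈ 1370 kN·m

Assume both tension and compression steel yield.
Net tension couple steel: A_s − A'_s = 4809 mm².
a = (A_s − A'_s) f_y / (0.85 f'_c b) = 2019780/(0.85 × 35.3 × 315) = 213.70 mm.
c = a/β₁ = 213.70/0.798 = 267.79 mm; ε'_s = 0.003(c − d')/c = 0.0023 ≥ f_y/E_s = 0.0021, so compression steel does yield.
M_n = (A_s − A'_s) f_y (d − a/2) + A'_s f_y (d − d') = [2019780 × (710 − 106.85) + 239820 × (710 − 61)] × 10⁻⁶ = 1218.23 + 155.64 = 1373.87 kN·m.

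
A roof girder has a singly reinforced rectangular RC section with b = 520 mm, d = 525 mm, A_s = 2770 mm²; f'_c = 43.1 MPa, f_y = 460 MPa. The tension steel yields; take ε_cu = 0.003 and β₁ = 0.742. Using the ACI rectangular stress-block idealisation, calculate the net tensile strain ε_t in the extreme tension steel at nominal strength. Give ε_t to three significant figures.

a = A_s f_y/(0.85 f'_c b) = 66.89 mm.
β₁ = 0.742, so c = a/β₁ = 66.89/0.742 = 90.15 mm.
From the linear strain diagram with ε_cu = 0.003: ε_t = 0.003 (d − c)/c = 0.003 × (525 − 90.15)/90.15 = 0.0145.
Since ε_t ≥ 0.005, the section is tension-controlled.

ε_t ≈ 0.0145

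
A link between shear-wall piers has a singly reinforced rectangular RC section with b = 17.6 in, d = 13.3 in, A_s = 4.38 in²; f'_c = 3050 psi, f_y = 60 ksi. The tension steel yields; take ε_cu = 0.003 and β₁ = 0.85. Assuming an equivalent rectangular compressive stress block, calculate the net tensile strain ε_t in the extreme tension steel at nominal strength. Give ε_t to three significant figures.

a = A_s f_y/(0.85 f'_c b) = 5.760 in.
β₁ = 0.85, so c = a/β₁ = 5.760/0.85 = 6.776 in.
From the linear strain diagram with ε_cu = 0.003: ε_t = 0.003 (d − c)/c = 0.003 × (13.3 − 6.776)/6.776 = 0.00289.
ε_t < 0.004 — the section is over-reinforced for flexure under ACI limits.

ε_t ≈ 0.00289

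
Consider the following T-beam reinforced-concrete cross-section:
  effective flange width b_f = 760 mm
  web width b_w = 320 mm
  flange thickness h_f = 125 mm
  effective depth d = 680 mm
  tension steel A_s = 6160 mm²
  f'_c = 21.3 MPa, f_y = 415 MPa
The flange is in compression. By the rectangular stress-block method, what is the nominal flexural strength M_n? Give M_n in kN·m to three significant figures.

M_n ≈ 1470 kN·m

Tension: T = A_s f_y = 6160 × 415 = 2556400 N.
Try a within the flange: a = T/(0.85 f'_c b_f) = 2556400/(0.85 × 21.3 × 760) = 185.79 mm.
a = 185.79 > h_f = 125 mm: the block extends into the web. Split into flange-overhang and web parts.
C_f = 0.85 f'_c (b_f − b_w) h_f = 0.85 × 21.3 × (760 − 320) × 125 = 995775 N.
Remaining web compression depth: a_w = (T − C_f)/(0.85 f'_c b_w) = (2556400 − 995775)/(0.85 × 21.3 × 320) = 269.37 mm.
M_n = C_f(d − h_f/2) + (T − C_f)(d − a_w/2) = 995775 × (680 − 62.5) + 1560625 × (680 − 134.685) = 614.89 + 851.03 = 1465.92 × 10⁶ N·mm.
M_n = 1465.92 kN·m.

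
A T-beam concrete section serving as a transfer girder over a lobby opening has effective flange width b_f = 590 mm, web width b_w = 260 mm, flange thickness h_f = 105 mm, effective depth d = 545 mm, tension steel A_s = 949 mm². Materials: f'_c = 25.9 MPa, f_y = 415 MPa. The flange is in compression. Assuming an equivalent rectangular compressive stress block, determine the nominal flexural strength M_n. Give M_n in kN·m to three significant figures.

Tension: T = A_s f_y = 949 × 415 = 393835 N.
Try a within the flange: a = T/(0.85 f'_c b_f) = 393835/(0.85 × 25.9 × 590) = 30.32 mm.
Since a = 30.32 ≤ h_f = 105 mm, the stress block lies entirely in the flange; analyse as a rectangular beam of width b_f.
M_n = T(d − a/2) = 393835 × (545 − 15.16) = 208.67 × 10⁶ N·mm.
M_n = 208.67 kN·m.

M_n ≈ 209 kN·m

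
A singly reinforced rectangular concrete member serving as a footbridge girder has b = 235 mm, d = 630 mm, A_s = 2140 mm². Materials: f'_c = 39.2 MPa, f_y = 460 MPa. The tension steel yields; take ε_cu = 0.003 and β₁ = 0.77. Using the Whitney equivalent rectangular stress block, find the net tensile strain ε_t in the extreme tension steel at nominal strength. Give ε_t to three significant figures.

a = A_s f_y/(0.85 f'_c b) = 125.72 mm.
β₁ = 0.77, so c = a/β₁ = 125.72/0.77 = 163.27 mm.
From the linear strain diagram with ε_cu = 0.003: ε_t = 0.003 (d − c)/c = 0.003 × (630 − 163.27)/163.27 = 0.00858.
Since ε_t ≥ 0.005, the section is tension-controlled.

ε_t ≈ 0.00858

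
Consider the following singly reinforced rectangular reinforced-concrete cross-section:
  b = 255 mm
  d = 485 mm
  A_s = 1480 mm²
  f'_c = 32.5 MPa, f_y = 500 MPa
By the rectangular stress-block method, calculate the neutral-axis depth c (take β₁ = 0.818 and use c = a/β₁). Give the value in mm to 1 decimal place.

T = A_s f_y = 1480 × 500 = 740000 N = 740 kN.
Setting C = 0.85 f'_c a b equal to T: a = 740000/(0.85 × 32.5 × 255) = 105.048 mm.
With β₁ = 0.818, c = a/β₁ = 105.048/0.818 = 128.4 mm.

c ≈ 128.4 mm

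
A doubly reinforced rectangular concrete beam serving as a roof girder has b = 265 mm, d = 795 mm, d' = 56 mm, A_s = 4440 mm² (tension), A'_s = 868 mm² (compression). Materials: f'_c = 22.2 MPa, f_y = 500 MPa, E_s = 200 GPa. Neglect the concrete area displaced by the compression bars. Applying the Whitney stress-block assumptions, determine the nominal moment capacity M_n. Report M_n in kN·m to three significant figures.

Assume both tension and compression steel yield.
Net tension couple steel: A_s − A'_s = 3572 mm².
a = (A_s − A'_s) f_y / (0.85 f'_c b) = 1786000/(0.85 × 22.2 × 265) = 357.16 mm.
c = a/β₁ = 357.16/0.85 = 420.19 mm; ε'_s = 0.003(c − d')/c = 0.0026 ≥ f_y/E_s = 0.0025, so compression steel does yield.
M_n = (A_s − A'_s) f_y (d − a/2) + A'_s f_y (d − d') = [1786000 × (795 − 178.58) + 434000 × (795 − 56)] × 10⁻⁶ = 1100.93 + 320.73 = 1421.66 kN·m.

M_n ≈ 1420 kN·m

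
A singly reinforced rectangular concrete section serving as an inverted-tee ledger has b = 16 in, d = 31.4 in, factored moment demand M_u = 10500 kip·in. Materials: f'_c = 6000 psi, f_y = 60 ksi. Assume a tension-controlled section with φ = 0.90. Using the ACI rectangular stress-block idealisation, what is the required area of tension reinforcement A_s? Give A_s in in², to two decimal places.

M_n = M_u/φ = 10500/0.90 = 11666.7 kip·in.
From M_n = 0.85 f'_c a b (d − a/2):
a = d − √(d² − 2M_n/(0.85 f'_c b)) = 31.4 − √(31.4² − 2 × 11666.7/(0.85 × 6 × 16)) = 4.942 in.
A_s = 0.85 f'_c a b / f_y = 0.85 × 6 × 4.942 × 16 / 60 = 6.721 in².

A_s ≈ 6.72 in²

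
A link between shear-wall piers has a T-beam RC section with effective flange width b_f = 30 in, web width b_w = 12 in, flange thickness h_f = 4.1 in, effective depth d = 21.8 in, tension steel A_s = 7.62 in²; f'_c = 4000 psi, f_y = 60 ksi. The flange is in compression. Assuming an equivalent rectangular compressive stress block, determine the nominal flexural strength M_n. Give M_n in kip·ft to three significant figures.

M_n ≈ 744 kip·ft

Tension: T = A_s f_y = 7.62 × 60 = 457.2 kips.
Try a within the flange: a = T/(0.85 f'_c b_f) = 457.2/(0.85 × 4 × 30) = 4.482 in.
a = 4.482 > h_f = 4.1 in: the block extends into the web. Split into flange-overhang and web parts.
C_f = 0.85 f'_c (b_f − b_w) h_f = 0.85 × 4 × (30 − 12) × 4.1 = 250.9 kips.
Remaining web compression depth: a_w = (T − C_f)/(0.85 f'_c b_w) = (457.2 − 250.9)/(0.85 × 4 × 12) = 5.056 in.
M_n = C_f(d − h_f/2) + (T − C_f)(d − a_w/2) = 250.9 × (21.8 − 2.05) + 206.3 × (21.8 − 2.528) = 4955.3 + 3975.8 = 8931.1 kip·in.
M_n = 8931.1/12 = 744.26 kip·ft.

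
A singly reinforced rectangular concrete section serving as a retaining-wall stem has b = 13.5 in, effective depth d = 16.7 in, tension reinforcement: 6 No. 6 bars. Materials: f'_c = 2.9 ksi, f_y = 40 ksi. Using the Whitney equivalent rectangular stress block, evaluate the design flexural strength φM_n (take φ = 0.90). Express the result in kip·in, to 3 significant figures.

φM_n ≈ 1440 kip·in

A_s = 6 × 0.44 = 2.64 in².
T = A_s f_y = 2.64 × 40 = 105.6 kips.
a = T/(0.85 f'_c b) = 105.6/(0.85 × 2.9 × 13.5) = 3.173 in.
M_n = T(d − a/2) = 105.6 × (16.7 − 1.5865) = 1596.0 kip·in.
φM_n = 0.90 × 1596.0 = 1436.4 kip·in.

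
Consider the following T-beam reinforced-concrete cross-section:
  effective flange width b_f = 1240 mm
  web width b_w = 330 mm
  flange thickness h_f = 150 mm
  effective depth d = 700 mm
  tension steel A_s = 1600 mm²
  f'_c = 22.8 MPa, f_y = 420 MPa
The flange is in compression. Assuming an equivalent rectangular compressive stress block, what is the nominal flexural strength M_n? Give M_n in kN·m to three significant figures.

Tension: T = A_s f_y = 1600 × 420 = 672000 N.
Try a within the flange: a = T/(0.85 f'_c b_f) = 672000/(0.85 × 22.8 × 1240) = 27.96 mm.
Since a = 27.96 ≤ h_f = 150 mm, the stress block lies entirely in the flange; analyse as a rectangular beam of width b_f.
M_n = T(d − a/2) = 672000 × (700 − 13.98) = 461.01 × 10⁶ N·mm.
M_n = 461.01 kN·m.

M_n ≈ 461 kN·m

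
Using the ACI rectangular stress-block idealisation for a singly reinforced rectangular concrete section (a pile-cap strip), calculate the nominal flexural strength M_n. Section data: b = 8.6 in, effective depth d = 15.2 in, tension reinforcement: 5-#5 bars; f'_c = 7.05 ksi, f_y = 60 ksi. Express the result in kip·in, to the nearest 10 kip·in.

A_s = 5 × 0.31 = 1.55 in².
T = A_s f_y = 1.55 × 60 = 93 kips.
a = T/(0.85 f'_c b) = 93/(0.85 × 7.05 × 8.6) = 1.805 in.
M_n = T(d − a/2) = 93 × (15.2 − 0.9025) = 1329.7 kip·in.

M_n ≈ 1330 kip·in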